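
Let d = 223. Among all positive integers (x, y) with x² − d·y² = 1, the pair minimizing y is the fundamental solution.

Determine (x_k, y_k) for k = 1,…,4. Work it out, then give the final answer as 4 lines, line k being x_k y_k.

√223 → a₀=14, period (1,13,1,28); ℓ=4 even so k=3
i=0: a=14 ⇒ p=14, q=1
…
i=2: a=13 ⇒ p=209, q=14
i=3: a=1 ⇒ p=224, q=15
→ (224, 15).  Check: 224²=50176, 223·15²=50175, difference 1.
k=2:  x_2 = 224·224+223·15·15 = 100351,  y_2 = 224·15+15·224 = 6720
k=3:  x_3 = 224·100351+223·15·6720 = 44957024,  y_3 = 224·6720+15·100351 = 3010545
k=4:  x_4 = 224·44957024+223·15·3010545 = 20140646401,  y_4 = 224·3010545+15·44957024 = 1348717440

224 15
100351 6720
44957024 3010545
20140646401 1348717440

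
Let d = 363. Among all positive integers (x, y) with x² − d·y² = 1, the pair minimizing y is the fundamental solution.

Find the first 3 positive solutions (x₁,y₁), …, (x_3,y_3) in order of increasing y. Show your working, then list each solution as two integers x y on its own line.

[19; 19,38] for √363; ℓ=2 ⇒ convergent index 1
a_0=19:  p_0=19·1+0=19,  q_0=19·0+1=1
a_1=19:  p_1=19·19+1=362,  q_1=19·1+0=19
fundamental: x₁=362, y₁=19  (since 131044 − 363·361 = 1)
(x_2, y_2) = (362·362 + 363·19·19, 362·19 + 19·362) = (262087, 13756)
(x_3, y_3) = (362·262087 + 363·19·13756, 362·13756 + 19·262087) = (189750626, 9959325)

362 19
262087 13756
189750626 9959325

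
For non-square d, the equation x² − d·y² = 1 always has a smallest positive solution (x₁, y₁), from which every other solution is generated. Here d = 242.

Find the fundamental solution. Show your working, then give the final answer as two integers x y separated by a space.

19601 1260

√242 = [15; 1,1,3,1,14,1,3,1,1,30, …], period ℓ=10 (even) → k=9
a_0=15:  p_0=15·1+0=15,  q_0=15·0+1=1
a_1=1:  p_1=1·15+1=16,  q_1=1·1+0=1
a_2=1:  p_2=1·16+15=31,  q_2=1·1+1=2
a_3=3:  p_3=3·31+16=109,  q_3=3·2+1=7
a_4=1:  p_4=1·109+31=140,  q_4=1·7+2=9
a_5=14:  p_5=14·140+109=2069,  q_5=14·9+7=133
a_6=1:  p_6=1·2069+140=2209,  q_6=1·133+9=142
…
a_8=1:  p_8=1·8696+2209=10905,  q_8=1·559+142=701
a_9=1:  p_9=1·10905+8696=19601,  q_9=1·701+559=1260
fundamental: x₁=19601, y₁=1260  (since 384199201 − 242·1587600 = 1)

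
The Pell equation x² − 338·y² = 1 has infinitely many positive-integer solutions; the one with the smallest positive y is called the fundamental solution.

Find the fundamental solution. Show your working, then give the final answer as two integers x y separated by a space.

√338 → a₀=18, period (2,1,1,2,36); ℓ=5 odd so k=9
i=0: a=18 ⇒ p=18, q=1
i=1: a=2 ⇒ p=37, q=2
i=2: a=1 ⇒ p=55, q=3
…
i=6: a=2 ⇒ p=17631, q=959
i=7: a=1 ⇒ p=26327, q=1432
i=8: a=1 ⇒ p=43958, q=2391
i=9: a=2 ⇒ p=114243, q=6214
fundamental: x₁=114243, y₁=6214  (since 13051463049 − 338·38613796 = 1)

114243 6214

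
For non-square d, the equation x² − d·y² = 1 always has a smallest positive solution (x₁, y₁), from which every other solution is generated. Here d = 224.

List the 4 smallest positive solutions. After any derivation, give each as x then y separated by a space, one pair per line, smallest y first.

√224 → a₀=14, period (1,28); ℓ=2 even so k=1
step 0: (14, 1)  from 14·(1,0) + (0,1)
step 1: (15, 1)  from 1·(14,1) + (1,0)
(x₁, y₁) = (15, 1);  15² − 224·1² = 1 ✓
n=2: (15,1)∘(15,1) = (15·15+224·1·1, 15·1+1·15) = (449,30)
n=3: (449,30)∘(15,1) = (15·449+224·1·30, 15·30+1·449) = (13455,899)
n=4: (13455,899)∘(15,1) = (15·13455+224·1·899, 15·899+1·13455) = (403201,26940)

15 1
449 30
13455 899
403201 26940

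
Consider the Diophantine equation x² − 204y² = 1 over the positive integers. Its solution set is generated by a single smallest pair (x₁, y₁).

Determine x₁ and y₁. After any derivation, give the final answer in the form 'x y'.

d=204: √d = [14; 3,1,1,6,1,1,3,28] (ℓ=8, even), read p_7/q_7
i=0: a=14 ⇒ p=14, q=1
i=1: a=3 ⇒ p=43, q=3
…
i=3: a=1 ⇒ p=100, q=7
i=4: a=6 ⇒ p=657, q=46
…
i=6: a=1 ⇒ p=1414, q=99
i=7: a=3 ⇒ p=4999, q=350
→ (4999, 350).  Check: 4999²=24990001, 204·350²=24990000, difference 1.

4999 350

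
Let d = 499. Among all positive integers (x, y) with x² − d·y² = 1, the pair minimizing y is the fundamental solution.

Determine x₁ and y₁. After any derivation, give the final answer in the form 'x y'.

[22; 2,1,21,1,2,44] for √499; ℓ=6 ⇒ convergent index 5
k=0  a_k=22  p_k/q_k = 22/1
k=1  a_k=2  p_k/q_k = 45/2
k=2  a_k=1  p_k/q_k = 67/3
k=3  a_k=21  p_k/q_k = 1452/65
k=4  a_k=1  p_k/q_k = 1519/68
k=5  a_k=2  p_k/q_k = 4490/201
fundamental: x₁=4490, y₁=201  (since 20160100 − 499·40401 = 1)

4490 201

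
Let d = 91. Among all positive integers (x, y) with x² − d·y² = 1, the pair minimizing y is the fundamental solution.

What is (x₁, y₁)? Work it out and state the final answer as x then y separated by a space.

1574 165

√91 → a₀=9, period (1,1,5,1,5,1,1,18); ℓ=8 even so k=7
step 0: (9, 1)  from 9·(1,0) + (0,1)
step 1: (10, 1)  from 1·(9,1) + (1,0)
step 2: (19, 2)  from 1·(10,1) + (9,1)
step 3: (105, 11)  from 5·(19,2) + (10,1)
step 4: (124, 13)  from 1·(105,11) + (19,2)
step 5: (725, 76)  from 5·(124,13) + (105,11)
step 6: (849, 89)  from 1·(725,76) + (124,13)
step 7: (1574, 165)  from 1·(849,89) + (725,76)
→ (1574, 165).  Check: 1574²=2477476, 91·165²=2477475, difference 1.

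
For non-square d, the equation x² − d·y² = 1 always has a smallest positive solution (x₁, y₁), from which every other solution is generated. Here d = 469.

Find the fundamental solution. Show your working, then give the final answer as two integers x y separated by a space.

137215 6336

√469 = [21; 1,1,1,10,6,10,1,1,1,42, …], period ℓ=10 (even) → k=9
k=0  a_k=21  p_k/q_k = 21/1
…
k=5  a_k=6  p_k/q_k = 4223/195
…
k=8  a_k=1  p_k/q_k = 90069/4159
k=9  a_k=1  p_k/q_k = 137215/6336
→ (137215, 6336).  Check: 137215²=18827956225, 469·6336²=18827956224, difference 1.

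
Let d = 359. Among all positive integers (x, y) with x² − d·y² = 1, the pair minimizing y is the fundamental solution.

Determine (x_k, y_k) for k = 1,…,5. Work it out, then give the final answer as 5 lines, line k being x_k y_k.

d=359: √d = [18; 1,17,1,36] (ℓ=4, even), read p_3/q_3
a_0=18:  p_0=18·1+0=18,  q_0=18·0+1=1
…
a_2=17:  p_2=17·19+18=341,  q_2=17·1+1=18
a_3=1:  p_3=1·341+19=360,  q_3=1·18+1=19
→ (360, 19).  Check: 360²=129600, 359·19²=129599, difference 1.
(x_2, y_2) = (360·360 + 359·19·19, 360·19 + 19·360) = (259199, 13680)
(x_3, y_3) = (360·259199 + 359·19·13680, 360·13680 + 19·259199) = (186622920, 9849581)
(x_4, y_4) = (360·186622920 + 359·19·9849581, 360·9849581 + 19·186622920) = (134368243201, 7091684640)
(x_5, y_5) = (360·134368243201 + 359·19·7091684640, 360·7091684640 + 19·134368243201) = (96744948481800, 5106003091219)

360 19
259199 13680
186622920 9849581
134368243201 7091684640
96744948481800 5106003091219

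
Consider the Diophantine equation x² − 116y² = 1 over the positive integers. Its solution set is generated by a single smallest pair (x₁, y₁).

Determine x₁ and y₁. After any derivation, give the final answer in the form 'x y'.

d=116: √d = [10; 1,3,2,1,4,1,2,3,1,20] (ℓ=10, even), read p_9/q_9
step 0: (10, 1)  from 10·(1,0) + (0,1)
step 1: (11, 1)  from 1·(10,1) + (1,0)
step 2: (43, 4)  from 3·(11,1) + (10,1)
…
step 5: (657, 61)  from 4·(140,13) + (97,9)
step 6: (797, 74)  from 1·(657,61) + (140,13)
step 7: (2251, 209)  from 2·(797,74) + (657,61)
step 8: (7550, 701)  from 3·(2251,209) + (797,74)
step 9: (9801, 910)  from 1·(7550,701) + (2251,209)
→ (9801, 910).  Check: 9801²=96059601, 116·910²=96059600, difference 1.

9801 910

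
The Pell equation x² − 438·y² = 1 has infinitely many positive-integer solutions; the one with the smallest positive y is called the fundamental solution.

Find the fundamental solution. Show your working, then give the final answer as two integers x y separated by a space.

√438 → a₀=20, period (1,12,1,40); ℓ=4 even so k=3
a_0=20:  p_0=20·1+0=20,  q_0=20·0+1=1
a_1=1:  p_1=1·20+1=21,  q_1=1·1+0=1
a_2=12:  p_2=12·21+20=272,  q_2=12·1+1=13
a_3=1:  p_3=1·272+21=293,  q_3=1·13+1=14
→ (293, 14).  Check: 293²=85849, 438·14²=85848, difference 1.

293 14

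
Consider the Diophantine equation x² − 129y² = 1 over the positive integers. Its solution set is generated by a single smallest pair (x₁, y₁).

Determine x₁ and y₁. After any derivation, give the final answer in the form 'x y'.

16855 1484

√129 = [11; 2,1,3,1,6,1,3,1,2,22, …], period ℓ=10 (even) → k=9
step 0: (11, 1)  from 11·(1,0) + (0,1)
…
step 5: (1079, 95)  from 6·(159,14) + (125,11)
…
step 8: (6031, 531)  from 1·(4793,422) + (1238,109)
step 9: (16855, 1484)  from 2·(6031,531) + (4793,422)
(x₁, y₁) = (16855, 1484);  16855² − 129·1484² = 1 ✓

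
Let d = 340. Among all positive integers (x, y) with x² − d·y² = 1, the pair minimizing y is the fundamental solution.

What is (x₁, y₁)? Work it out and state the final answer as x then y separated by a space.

285769 15498

√340 = [18; 2,3,1,1,1,…,3,2,36, …], period ℓ=14 (even) → k=13
i=0: a=18 ⇒ p=18, q=1
i=1: a=2 ⇒ p=37, q=2
i=2: a=3 ⇒ p=129, q=7
i=3: a=1 ⇒ p=166, q=9
i=4: a=1 ⇒ p=295, q=16
i=5: a=1 ⇒ p=461, q=25
…
i=8: a=1 ⇒ p=7265, q=394
i=9: a=1 ⇒ p=13774, q=747
i=10: a=1 ⇒ p=21039, q=1141
i=11: a=1 ⇒ p=34813, q=1888
i=12: a=3 ⇒ p=125478, q=6805
i=13: a=2 ⇒ p=285769, q=15498
fundamental: x₁=285769, y₁=15498  (since 81663921361 − 340·240188004 = 1)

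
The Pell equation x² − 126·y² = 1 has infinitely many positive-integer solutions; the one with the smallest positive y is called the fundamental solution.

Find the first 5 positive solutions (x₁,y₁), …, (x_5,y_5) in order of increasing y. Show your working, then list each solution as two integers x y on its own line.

d=126: √d = [11; 4,2,4,22] (ℓ=4, even), read p_3/q_3
step 0: (11, 1)  from 11·(1,0) + (0,1)
step 1: (45, 4)  from 4·(11,1) + (1,0)
step 2: (101, 9)  from 2·(45,4) + (11,1)
step 3: (449, 40)  from 4·(101,9) + (45,4)
(x₁, y₁) = (449, 40);  449² − 126·40² = 1 ✓
n=2: (449,40)∘(449,40) = (449·449+126·40·40, 449·40+40·449) = (403201,35920)
n=3: (403201,35920)∘(449,40) = (449·403201+126·40·35920, 449·35920+40·403201) = (362074049,32256120)
n=4: (362074049,32256120)∘(449,40) = (449·362074049+126·40·32256120, 449·32256120+40·362074049) = (325142092801,28965959840)
n=5: (325142092801,28965959840)∘(449,40) = (449·325142092801+126·40·28965959840, 449·28965959840+40·325142092801) = (291977237261249,26011399680200)

449 40
403201 35920
362074049 32256120
325142092801 28965959840
291977237261249 26011399680200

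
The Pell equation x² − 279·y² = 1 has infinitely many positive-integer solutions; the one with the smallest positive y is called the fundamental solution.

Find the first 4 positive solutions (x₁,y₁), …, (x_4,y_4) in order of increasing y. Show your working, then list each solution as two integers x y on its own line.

1520 91
4620799 276640
14047227440 840985509
42703566796801 2556595670720

√279 = [16; 1,2,2,1,2,2,1,32, …], period ℓ=8 (even) → k=7
k=0  a_k=16  p_k/q_k = 16/1
…
k=2  a_k=2  p_k/q_k = 50/3
…
k=4  a_k=1  p_k/q_k = 167/10
k=5  a_k=2  p_k/q_k = 451/27
k=6  a_k=2  p_k/q_k = 1069/64
k=7  a_k=1  p_k/q_k = 1520/91
fundamental: x₁=1520, y₁=91  (since 2310400 − 279·8281 = 1)
(1520+91√279)^2 = 4620799 + 276640√279
(1520+91√279)^3 = 14047227440 + 840985509√279
(1520+91√279)^4 = 42703566796801 + 2556595670720√279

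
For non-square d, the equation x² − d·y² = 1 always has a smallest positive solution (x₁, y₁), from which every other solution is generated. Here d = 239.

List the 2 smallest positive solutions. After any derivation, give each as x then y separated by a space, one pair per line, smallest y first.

6195120 400729
76759023628799 4965128484960

√239 = [15; 2,5,1,2,4,15,4,2,1,5,2,30, …], period ℓ=12 (even) → k=11
step 0: (15, 1)  from 15·(1,0) + (0,1)
step 1: (31, 2)  from 2·(15,1) + (1,0)
step 2: (170, 11)  from 5·(31,2) + (15,1)
step 3: (201, 13)  from 1·(170,11) + (31,2)
step 4: (572, 37)  from 2·(201,13) + (170,11)
…
step 6: (37907, 2452)  from 15·(2489,161) + (572,37)
step 7: (154117, 9969)  from 4·(37907,2452) + (2489,161)
step 8: (346141, 22390)  from 2·(154117,9969) + (37907,2452)
…
step 10: (2847431, 184185)  from 5·(500258,32359) + (346141,22390)
step 11: (6195120, 400729)  from 2·(2847431,184185) + (500258,32359)
→ (6195120, 400729).  Check: 6195120²=38379511814400, 239·400729²=38379511814399, difference 1.
(6195120+400729√239)^2 = 76759023628799 + 4965128484960√239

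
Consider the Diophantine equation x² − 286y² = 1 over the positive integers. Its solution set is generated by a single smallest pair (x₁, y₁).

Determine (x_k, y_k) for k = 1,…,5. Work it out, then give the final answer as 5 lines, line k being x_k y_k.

√286 → a₀=16, period (1,10,3,3,2,3,3,10,1,32); ℓ=10 even so k=9
k=0  a_k=16  p_k/q_k = 16/1
k=1  a_k=1  p_k/q_k = 17/1
k=2  a_k=10  p_k/q_k = 186/11
…
k=4  a_k=3  p_k/q_k = 1911/113
k=5  a_k=2  p_k/q_k = 4397/260
k=6  a_k=3  p_k/q_k = 15102/893
k=7  a_k=3  p_k/q_k = 49703/2939
k=8  a_k=10  p_k/q_k = 512132/30283
k=9  a_k=1  p_k/q_k = 561835/33222
→ (561835, 33222).  Check: 561835²=315658567225, 286·33222²=315658567224, difference 1.
k=2:  x_2 = 561835·561835+286·33222·33222 = 631317134449,  y_2 = 561835·33222+33222·561835 = 37330564740
k=3:  x_3 = 561835·631317134449+286·33222·37330564740 = 709392124465745995,  y_3 = 561835·37330564740+33222·631317134449 = 41947235681362578
k=4:  x_4 = 561835·709392124465745995+286·33222·41947235681362578 = 797122648497793485067201,  y_4 = 561835·41947235681362578+33222·709392124465745995 = 47134850318039357456520
k=5:  x_5 = 561835·797122648497793485067201+286·33222·47134850318039357456520 = 895702806436806213240996001675,  y_5 = 561835·47134850318039357456520+33222·797122648497793485067201 = 52964017256829337557486465822

561835 33222
631317134449 37330564740
709392124465745995 41947235681362578
797122648497793485067201 47134850318039357456520
895702806436806213240996001675 52964017256829337557486465822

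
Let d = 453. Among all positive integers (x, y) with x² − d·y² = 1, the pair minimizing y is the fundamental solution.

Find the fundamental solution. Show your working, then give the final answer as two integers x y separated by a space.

1653751 77700

√453 → a₀=21, period (3,1,1,10,14,10,1,1,3,42); ℓ=10 even so k=9
step 0: (21, 1)  from 21·(1,0) + (0,1)
…
step 7: (245764, 11547)  from 1·(223565,10504) + (22199,1043)
step 8: (469329, 22051)  from 1·(245764,11547) + (223565,10504)
step 9: (1653751, 77700)  from 3·(469329,22051) + (245764,11547)
→ (1653751, 77700).  Check: 1653751²=2734892370001, 453·77700²=2734892370000, difference 1.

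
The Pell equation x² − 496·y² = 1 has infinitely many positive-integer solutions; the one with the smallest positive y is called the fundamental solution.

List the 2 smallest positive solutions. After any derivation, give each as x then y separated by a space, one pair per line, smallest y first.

√496 = [22; 3,1,2,4,1,…,1,3,44, …], period ℓ=16 (even) → k=15
step 0: (22, 1)  from 22·(1,0) + (0,1)
step 1: (67, 3)  from 3·(22,1) + (1,0)
…
step 4: (1069, 48)  from 4·(245,11) + (89,4)
step 5: (1314, 59)  from 1·(1069,48) + (245,11)
…
step 8: (14543, 653)  from 2·(6080,273) + (2383,107)
step 9: (35166, 1579)  from 2·(14543,653) + (6080,273)
…
step 12: (389209, 17476)  from 4·(84875,3811) + (49709,2232)
step 13: (863293, 38763)  from 2·(389209,17476) + (84875,3811)
step 14: (1252502, 56239)  from 1·(863293,38763) + (389209,17476)
step 15: (4620799, 207480)  from 3·(1252502,56239) + (863293,38763)
(x₁, y₁) = (4620799, 207480);  4620799² − 496·207480² = 1 ✓
n=2: (4620799,207480)∘(4620799,207480) = (4620799·4620799+496·207480·207480, 4620799·207480+207480·4620799) = (42703566796801,1917446753040)

4620799 207480
42703566796801 1917446753040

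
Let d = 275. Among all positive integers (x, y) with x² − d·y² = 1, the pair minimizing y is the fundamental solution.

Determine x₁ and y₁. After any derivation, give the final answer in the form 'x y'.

[16; 1,1,2,1,1,32] for √275; ℓ=6 ⇒ convergent index 5
k=0  a_k=16  p_k/q_k = 16/1
…
k=4  a_k=1  p_k/q_k = 116/7
k=5  a_k=1  p_k/q_k = 199/12
fundamental: x₁=199, y₁=12  (since 39601 − 275·144 = 1)

199 12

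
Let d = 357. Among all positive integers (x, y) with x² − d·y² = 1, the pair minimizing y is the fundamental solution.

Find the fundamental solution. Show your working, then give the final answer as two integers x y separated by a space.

3401 180

√357 = [18; 1,8,2,8,1,36, …], period ℓ=6 (even) → k=5
i=0: a=18 ⇒ p=18, q=1
…
i=3: a=2 ⇒ p=359, q=19
i=4: a=8 ⇒ p=3042, q=161
i=5: a=1 ⇒ p=3401, q=180
→ (3401, 180).  Check: 3401²=11566801, 357·180²=11566800, difference 1.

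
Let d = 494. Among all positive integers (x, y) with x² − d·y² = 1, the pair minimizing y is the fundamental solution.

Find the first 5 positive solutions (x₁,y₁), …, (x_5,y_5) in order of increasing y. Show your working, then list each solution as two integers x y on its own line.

73035 3286
10668222449 479986020
1558307253052395 70111557938114
227621940442695115201 10241195267540325960
33248736838906168224357675 1495931392659503855039086

√494 = [22; 4,2,2,1,2,1,2,2,4,44, …], period ℓ=10 (even) → k=9
k=0  a_k=22  p_k/q_k = 22/1
k=1  a_k=4  p_k/q_k = 89/4
…
k=8  a_k=2  p_k/q_k = 16514/743
k=9  a_k=4  p_k/q_k = 73035/3286
fundamental: x₁=73035, y₁=3286  (since 5334111225 − 494·10797796 = 1)
k=2:  x_2 = 73035·73035+494·3286·3286 = 10668222449,  y_2 = 73035·3286+3286·73035 = 479986020
k=3:  x_3 = 73035·10668222449+494·3286·479986020 = 1558307253052395,  y_3 = 73035·479986020+3286·10668222449 = 70111557938114
k=4:  x_4 = 73035·1558307253052395+494·3286·70111557938114 = 227621940442695115201,  y_4 = 73035·70111557938114+3286·1558307253052395 = 10241195267540325960
k=5:  x_5 = 73035·227621940442695115201+494·3286·10241195267540325960 = 33248736838906168224357675,  y_5 = 73035·10241195267540325960+3286·227621940442695115201 = 1495931392659503855039086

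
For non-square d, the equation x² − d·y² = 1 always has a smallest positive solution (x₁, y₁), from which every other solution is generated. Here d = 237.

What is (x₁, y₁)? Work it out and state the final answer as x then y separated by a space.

228151 14820

d=237: √d = [15; 2,1,1,7,10,7,1,1,2,30] (ℓ=10, even), read p_9/q_9
i=0: a=15 ⇒ p=15, q=1
i=1: a=2 ⇒ p=31, q=2
…
i=4: a=7 ⇒ p=585, q=38
i=5: a=10 ⇒ p=5927, q=385
…
i=8: a=1 ⇒ p=90075, q=5851
i=9: a=2 ⇒ p=228151, q=14820
(x₁, y₁) = (228151, 14820);  228151² − 237·14820² = 1 ✓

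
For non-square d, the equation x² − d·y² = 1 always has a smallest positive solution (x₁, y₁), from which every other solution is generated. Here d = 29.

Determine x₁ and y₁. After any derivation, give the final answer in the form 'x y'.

9801 1820

√29 = [5; 2,1,1,2,10, …], period ℓ=5 (odd) → k=9
k=0  a_k=5  p_k/q_k = 5/1
…
k=2  a_k=1  p_k/q_k = 16/3
k=3  a_k=1  p_k/q_k = 27/5
…
k=8  a_k=1  p_k/q_k = 3775/701
k=9  a_k=2  p_k/q_k = 9801/1820
(x₁, y₁) = (9801, 1820);  9801² − 29·1820² = 1 ✓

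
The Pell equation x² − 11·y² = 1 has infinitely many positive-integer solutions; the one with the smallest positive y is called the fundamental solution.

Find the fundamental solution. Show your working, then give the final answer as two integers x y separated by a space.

10 3

[3; 3,6] for √11; ℓ=2 ⇒ convergent index 1
step 0: (3, 1)  from 3·(1,0) + (0,1)
step 1: (10, 3)  from 3·(3,1) + (1,0)
fundamental: x₁=10, y₁=3  (since 100 − 11·9 = 1)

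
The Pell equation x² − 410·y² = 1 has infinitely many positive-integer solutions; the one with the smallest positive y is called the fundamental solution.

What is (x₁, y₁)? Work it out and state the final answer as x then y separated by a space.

81 4

√410 → a₀=20, period (4,40); ℓ=2 even so k=1
step 0: (20, 1)  from 20·(1,0) + (0,1)
step 1: (81, 4)  from 4·(20,1) + (1,0)
→ (81, 4).  Check: 81²=6561, 410·4²=6560, difference 1.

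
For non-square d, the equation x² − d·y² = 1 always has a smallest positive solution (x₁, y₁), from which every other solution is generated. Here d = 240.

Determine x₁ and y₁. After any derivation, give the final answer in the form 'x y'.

31 2

√240 → a₀=15, period (2,30); ℓ=2 even so k=1
a_0=15:  p_0=15·1+0=15,  q_0=15·0+1=1
a_1=2:  p_1=2·15+1=31,  q_1=2·1+0=2
fundamental: x₁=31, y₁=2  (since 961 − 240·4 = 1)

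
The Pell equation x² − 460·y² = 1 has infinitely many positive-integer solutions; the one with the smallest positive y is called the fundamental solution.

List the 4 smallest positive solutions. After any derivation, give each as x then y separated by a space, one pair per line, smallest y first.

2535751 118230
12860066268001 599603681460
65219851798297071751 3040891269731634690
330762608834754335913072001 15421886156225925189922920

d=460: √d = [21; 2,4,3,1,2,10,2,1,3,4,2,42] (ℓ=12, even), read p_11/q_11
i=0: a=21 ⇒ p=21, q=1
i=1: a=2 ⇒ p=43, q=2
…
i=5: a=2 ⇒ p=2252, q=105
…
i=7: a=2 ⇒ p=48922, q=2281
i=8: a=1 ⇒ p=72257, q=3369
…
i=10: a=4 ⇒ p=1135029, q=52921
i=11: a=2 ⇒ p=2535751, q=118230
(x₁, y₁) = (2535751, 118230);  2535751² − 460·118230² = 1 ✓
(x_2, y_2) = (2535751·2535751 + 460·118230·118230, 2535751·118230 + 118230·2535751) = (12860066268001, 599603681460)
(x_3, y_3) = (2535751·12860066268001 + 460·118230·599603681460, 2535751·599603681460 + 118230·12860066268001) = (65219851798297071751, 3040891269731634690)
(x_4, y_4) = (2535751·65219851798297071751 + 460·118230·3040891269731634690, 2535751·3040891269731634690 + 118230·65219851798297071751) = (330762608834754335913072001, 15421886156225925189922920)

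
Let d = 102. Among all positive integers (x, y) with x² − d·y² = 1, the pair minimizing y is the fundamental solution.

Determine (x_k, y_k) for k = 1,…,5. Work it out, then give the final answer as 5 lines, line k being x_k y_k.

√102 = [10; 10,20, …], period ℓ=2 (even) → k=1
a_0=10:  p_0=10·1+0=10,  q_0=10·0+1=1
a_1=10:  p_1=10·10+1=101,  q_1=10·1+0=10
(x₁, y₁) = (101, 10);  101² − 102·10² = 1 ✓
n=2: (101,10)∘(101,10) = (101·101+102·10·10, 101·10+10·101) = (20401,2020)
n=3: (20401,2020)∘(101,10) = (101·20401+102·10·2020, 101·2020+10·20401) = (4120901,408030)
n=4: (4120901,408030)∘(101,10) = (101·4120901+102·10·408030, 101·408030+10·4120901) = (832401601,82420040)
n=5: (832401601,82420040)∘(101,10) = (101·832401601+102·10·82420040, 101·82420040+10·832401601) = (168141002501,16648440050)

101 10
20401 2020
4120901 408030
832401601 82420040
168141002501 16648440050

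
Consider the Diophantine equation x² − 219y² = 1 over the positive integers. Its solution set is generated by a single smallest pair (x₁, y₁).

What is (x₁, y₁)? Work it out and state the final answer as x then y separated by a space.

74 5

√219 → a₀=14, period (1,3,1,28); ℓ=4 even so k=3
i=0: a=14 ⇒ p=14, q=1
i=1: a=1 ⇒ p=15, q=1
i=2: a=3 ⇒ p=59, q=4
i=3: a=1 ⇒ p=74, q=5
(x₁, y₁) = (74, 5);  74² − 219·5² = 1 ✓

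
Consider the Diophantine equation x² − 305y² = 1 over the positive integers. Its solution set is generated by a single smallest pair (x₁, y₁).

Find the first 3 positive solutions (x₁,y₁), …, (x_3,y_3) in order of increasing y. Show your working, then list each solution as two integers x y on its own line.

489 28
478241 27384
467719209 26781524

√305 → a₀=17, period (2,6,2,34); ℓ=4 even so k=3
a_0=17:  p_0=17·1+0=17,  q_0=17·0+1=1
…
a_2=6:  p_2=6·35+17=227,  q_2=6·2+1=13
a_3=2:  p_3=2·227+35=489,  q_3=2·13+2=28
fundamental: x₁=489, y₁=28  (since 239121 − 305·784 = 1)
n=2: (489,28)∘(489,28) = (489·489+305·28·28, 489·28+28·489) = (478241,27384)
n=3: (478241,27384)∘(489,28) = (489·478241+305·28·27384, 489·27384+28·478241) = (467719209,26781524)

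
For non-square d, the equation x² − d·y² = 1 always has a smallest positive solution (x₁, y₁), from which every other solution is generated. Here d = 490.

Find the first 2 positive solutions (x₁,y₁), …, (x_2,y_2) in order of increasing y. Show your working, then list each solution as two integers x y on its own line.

1039681 46968
2161873163521 97663474416

√490 → a₀=22, period (7,2,1,4,4,4,1,2,7,44); ℓ=10 even so k=9
k=0  a_k=22  p_k/q_k = 22/1
k=1  a_k=7  p_k/q_k = 155/7
…
k=3  a_k=1  p_k/q_k = 487/22
k=4  a_k=4  p_k/q_k = 2280/103
…
k=6  a_k=4  p_k/q_k = 40708/1839
…
k=8  a_k=2  p_k/q_k = 141338/6385
k=9  a_k=7  p_k/q_k = 1039681/46968
fundamental: x₁=1039681, y₁=46968  (since 1080936581761 − 490·2205993024 = 1)
k=2:  x_2 = 1039681·1039681+490·46968·46968 = 2161873163521,  y_2 = 1039681·46968+46968·1039681 = 97663474416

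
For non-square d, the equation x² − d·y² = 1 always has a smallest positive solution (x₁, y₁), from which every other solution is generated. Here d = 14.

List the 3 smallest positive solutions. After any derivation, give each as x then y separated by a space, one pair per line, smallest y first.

15 4
449 120
13455 3596

[3; 1,2,1,6] for √14; ℓ=4 ⇒ convergent index 3
step 0: (3, 1)  from 3·(1,0) + (0,1)
step 1: (4, 1)  from 1·(3,1) + (1,0)
step 2: (11, 3)  from 2·(4,1) + (3,1)
step 3: (15, 4)  from 1·(11,3) + (4,1)
→ (15, 4).  Check: 15²=225, 14·4²=224, difference 1.
n=2: (15,4)∘(15,4) = (15·15+14·4·4, 15·4+4·15) = (449,120)
n=3: (449,120)∘(15,4) = (15·449+14·4·120, 15·120+4·449) = (13455,3596)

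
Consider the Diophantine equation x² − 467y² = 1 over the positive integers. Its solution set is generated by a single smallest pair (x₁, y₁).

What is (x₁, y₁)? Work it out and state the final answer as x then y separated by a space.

1625626 75225

[21; 1,1,1,1,3,…,1,1,42] for √467; ℓ=14 ⇒ convergent index 13
a_0=21:  p_0=21·1+0=21,  q_0=21·0+1=1
…
a_2=1:  p_2=1·22+21=43,  q_2=1·1+1=2
a_3=1:  p_3=1·43+22=65,  q_3=1·2+1=3
a_4=1:  p_4=1·65+43=108,  q_4=1·3+2=5
a_5=3:  p_5=3·108+65=389,  q_5=3·5+3=18
a_6=3:  p_6=3·389+108=1275,  q_6=3·18+5=59
a_7=21:  p_7=21·1275+389=27164,  q_7=21·59+18=1257
a_8=3:  p_8=3·27164+1275=82767,  q_8=3·1257+59=3830
a_9=3:  p_9=3·82767+27164=275465,  q_9=3·3830+1257=12747
…
a_12=1:  p_12=1·633697+358232=991929,  q_12=1·29324+16577=45901
a_13=1:  p_13=1·991929+633697=1625626,  q_13=1·45901+29324=75225
(x₁, y₁) = (1625626, 75225);  1625626² − 467·75225² = 1 ✓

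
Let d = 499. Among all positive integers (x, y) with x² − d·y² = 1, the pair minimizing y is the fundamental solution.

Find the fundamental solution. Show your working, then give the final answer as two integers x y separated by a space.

√499 → a₀=22, period (2,1,21,1,2,44); ℓ=6 even so k=5
step 0: (22, 1)  from 22·(1,0) + (0,1)
…
step 2: (67, 3)  from 1·(45,2) + (22,1)
step 3: (1452, 65)  from 21·(67,3) + (45,2)
step 4: (1519, 68)  from 1·(1452,65) + (67,3)
step 5: (4490, 201)  from 2·(1519,68) + (1452,65)
→ (4490, 201).  Check: 4490²=20160100, 499·201²=20160099, difference 1.

4490 201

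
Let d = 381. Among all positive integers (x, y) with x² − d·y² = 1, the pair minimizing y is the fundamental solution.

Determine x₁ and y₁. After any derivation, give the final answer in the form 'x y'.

1015 52

√381 → a₀=19, period (1,1,12,1,1,38); ℓ=6 even so k=5
i=0: a=19 ⇒ p=19, q=1
…
i=4: a=1 ⇒ p=527, q=27
i=5: a=1 ⇒ p=1015, q=52
fundamental: x₁=1015, y₁=52  (since 1030225 − 381·2704 = 1)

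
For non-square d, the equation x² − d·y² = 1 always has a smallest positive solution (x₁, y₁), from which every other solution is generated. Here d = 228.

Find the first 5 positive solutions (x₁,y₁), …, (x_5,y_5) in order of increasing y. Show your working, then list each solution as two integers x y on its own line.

151 10
45601 3020
13771351 912030
4158902401 275430040
1255974753751 83178960050

[15; 10,30] for √228; ℓ=2 ⇒ convergent index 1
k=0  a_k=15  p_k/q_k = 15/1
k=1  a_k=10  p_k/q_k = 151/10
→ (151, 10).  Check: 151²=22801, 228·10²=22800, difference 1.
k=2:  x_2 = 151·151+228·10·10 = 45601,  y_2 = 151·10+10·151 = 3020
k=3:  x_3 = 151·45601+228·10·3020 = 13771351,  y_3 = 151·3020+10·45601 = 912030
k=4:  x_4 = 151·13771351+228·10·912030 = 4158902401,  y_4 = 151·912030+10·13771351 = 275430040
k=5:  x_5 = 151·4158902401+228·10·275430040 = 1255974753751,  y_5 = 151·275430040+10·4158902401 = 83178960050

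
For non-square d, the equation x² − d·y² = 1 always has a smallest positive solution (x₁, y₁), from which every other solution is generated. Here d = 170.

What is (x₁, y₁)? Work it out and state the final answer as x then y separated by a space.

√170 = [13; 26, …], period ℓ=1 (odd) → k=1
a_0=13:  p_0=13·1+0=13,  q_0=13·0+1=1
a_1=26:  p_1=26·13+1=339,  q_1=26·1+0=26
→ (339, 26).  Check: 339²=114921, 170·26²=114920, difference 1.

339 26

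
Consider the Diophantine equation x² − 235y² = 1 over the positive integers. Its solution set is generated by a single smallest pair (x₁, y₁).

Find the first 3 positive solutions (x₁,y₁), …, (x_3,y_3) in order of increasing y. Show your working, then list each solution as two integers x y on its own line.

46 3
4231 276
389206 25389

√235 → a₀=15, period (3,30); ℓ=2 even so k=1
k=0  a_k=15  p_k/q_k = 15/1
k=1  a_k=3  p_k/q_k = 46/3
(x₁, y₁) = (46, 3);  46² − 235·3² = 1 ✓
(x_2, y_2) = (46·46 + 235·3·3, 46·3 + 3·46) = (4231, 276)
(x_3, y_3) = (46·4231 + 235·3·276, 46·276 + 3·4231) = (389206, 25389)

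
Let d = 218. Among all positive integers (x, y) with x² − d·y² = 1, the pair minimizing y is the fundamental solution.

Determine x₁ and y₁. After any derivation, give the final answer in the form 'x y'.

126003 8534

√218 = [14; 1,3,3,1,28, …], period ℓ=5 (odd) → k=9
k=0  a_k=14  p_k/q_k = 14/1
k=1  a_k=1  p_k/q_k = 15/1
k=2  a_k=3  p_k/q_k = 59/4
…
k=4  a_k=1  p_k/q_k = 251/17
k=5  a_k=28  p_k/q_k = 7220/489
…
k=8  a_k=3  p_k/q_k = 96370/6527
k=9  a_k=1  p_k/q_k = 126003/8534
fundamental: x₁=126003, y₁=8534  (since 15876756009 − 218·72829156 = 1)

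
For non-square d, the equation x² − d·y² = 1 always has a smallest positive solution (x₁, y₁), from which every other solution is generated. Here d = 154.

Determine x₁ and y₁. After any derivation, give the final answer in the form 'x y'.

d=154: √d = [12; 2,2,3,1,2,1,3,2,2,24] (ℓ=10, even), read p_9/q_9
k=0  a_k=12  p_k/q_k = 12/1
k=1  a_k=2  p_k/q_k = 25/2
k=2  a_k=2  p_k/q_k = 62/5
k=3  a_k=3  p_k/q_k = 211/17
…
k=5  a_k=2  p_k/q_k = 757/61
k=6  a_k=1  p_k/q_k = 1030/83
k=7  a_k=3  p_k/q_k = 3847/310
k=8  a_k=2  p_k/q_k = 8724/703
k=9  a_k=2  p_k/q_k = 21295/1716
→ (21295, 1716).  Check: 21295²=453477025, 154·1716²=453477024, difference 1.

21295 1716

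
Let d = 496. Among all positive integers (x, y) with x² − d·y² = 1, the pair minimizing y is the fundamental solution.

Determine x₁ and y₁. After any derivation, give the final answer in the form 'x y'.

4620799 207480

√496 → a₀=22, period (3,1,2,4,1,…,1,3,44); ℓ=16 even so k=15
i=0: a=22 ⇒ p=22, q=1
i=1: a=3 ⇒ p=67, q=3
i=2: a=1 ⇒ p=89, q=4
…
i=12: a=4 ⇒ p=389209, q=17476
…
i=14: a=1 ⇒ p=1252502, q=56239
i=15: a=3 ⇒ p=4620799, q=207480
→ (4620799, 207480).  Check: 4620799²=21351783398401, 496·207480²=21351783398400, difference 1.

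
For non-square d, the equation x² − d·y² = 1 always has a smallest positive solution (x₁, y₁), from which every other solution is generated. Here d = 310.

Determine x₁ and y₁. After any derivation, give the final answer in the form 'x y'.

848719 48204

d=310: √d = [17; 1,1,1,1,5,…,1,1,34] (ℓ=16, even), read p_15/q_15
k=0  a_k=17  p_k/q_k = 17/1
k=1  a_k=1  p_k/q_k = 18/1
k=2  a_k=1  p_k/q_k = 35/2
k=3  a_k=1  p_k/q_k = 53/3
k=4  a_k=1  p_k/q_k = 88/5
k=5  a_k=5  p_k/q_k = 493/28
k=6  a_k=3  p_k/q_k = 1567/89
…
k=8  a_k=2  p_k/q_k = 5687/323
k=9  a_k=1  p_k/q_k = 7747/440
k=10  a_k=3  p_k/q_k = 28928/1643
…
k=13  a_k=1  p_k/q_k = 333702/18953
k=14  a_k=1  p_k/q_k = 515017/29251
k=15  a_k=1  p_k/q_k = 848719/48204
(x₁, y₁) = (848719, 48204);  848719² − 310·48204² = 1 ✓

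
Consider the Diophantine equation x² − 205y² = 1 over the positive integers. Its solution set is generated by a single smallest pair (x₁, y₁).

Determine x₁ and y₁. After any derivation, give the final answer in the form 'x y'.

[14; 3,6,1,4,1,6,3,28] for √205; ℓ=8 ⇒ convergent index 7
k=0  a_k=14  p_k/q_k = 14/1
k=1  a_k=3  p_k/q_k = 43/3
…
k=3  a_k=1  p_k/q_k = 315/22
k=4  a_k=4  p_k/q_k = 1532/107
k=5  a_k=1  p_k/q_k = 1847/129
k=6  a_k=6  p_k/q_k = 12614/881
k=7  a_k=3  p_k/q_k = 39689/2772
→ (39689, 2772).  Check: 39689²=1575216721, 205·2772²=1575216720, difference 1.

39689 2772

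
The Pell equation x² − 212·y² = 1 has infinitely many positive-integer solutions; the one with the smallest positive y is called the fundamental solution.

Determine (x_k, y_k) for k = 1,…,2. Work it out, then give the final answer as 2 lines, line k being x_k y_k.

√212 = [14; 1,1,3,1,1,…,1,1,28, …], period ℓ=14 (even) → k=13
k=0  a_k=14  p_k/q_k = 14/1
k=1  a_k=1  p_k/q_k = 15/1
k=2  a_k=1  p_k/q_k = 29/2
…
k=4  a_k=1  p_k/q_k = 131/9
k=5  a_k=1  p_k/q_k = 233/16
k=6  a_k=1  p_k/q_k = 364/25
k=7  a_k=6  p_k/q_k = 2417/166
k=8  a_k=1  p_k/q_k = 2781/191
…
k=11  a_k=3  p_k/q_k = 29135/2001
k=12  a_k=1  p_k/q_k = 37114/2549
k=13  a_k=1  p_k/q_k = 66249/4550
fundamental: x₁=66249, y₁=4550  (since 4388930001 − 212·20702500 = 1)
n=2: (66249,4550)∘(66249,4550) = (66249·66249+212·4550·4550, 66249·4550+4550·66249) = (8777860001,602865900)

66249 4550
8777860001 602865900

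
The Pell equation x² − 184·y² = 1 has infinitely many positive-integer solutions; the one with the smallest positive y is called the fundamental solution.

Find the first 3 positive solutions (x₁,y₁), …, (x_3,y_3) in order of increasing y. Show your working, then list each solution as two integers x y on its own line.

24335 1794
1184384449 87313980
57643991108495 4249571404806

√184 → a₀=13, period (1,1,3,2,1,2,1,2,3,1,1,26); ℓ=12 even so k=11
k=0  a_k=13  p_k/q_k = 13/1
…
k=3  a_k=3  p_k/q_k = 95/7
k=4  a_k=2  p_k/q_k = 217/16
k=5  a_k=1  p_k/q_k = 312/23
k=6  a_k=2  p_k/q_k = 841/62
k=7  a_k=1  p_k/q_k = 1153/85
k=8  a_k=2  p_k/q_k = 3147/232
…
k=10  a_k=1  p_k/q_k = 13741/1013
k=11  a_k=1  p_k/q_k = 24335/1794
(x₁, y₁) = (24335, 1794);  24335² − 184·1794² = 1 ✓
k=2:  x_2 = 24335·24335+184·1794·1794 = 1184384449,  y_2 = 24335·1794+1794·24335 = 87313980
k=3:  x_3 = 24335·1184384449+184·1794·87313980 = 57643991108495,  y_3 = 24335·87313980+1794·1184384449 = 4249571404806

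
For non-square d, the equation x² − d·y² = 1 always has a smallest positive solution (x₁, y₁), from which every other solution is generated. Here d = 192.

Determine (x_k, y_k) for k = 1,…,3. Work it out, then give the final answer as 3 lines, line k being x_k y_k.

d=192: √d = [13; 1,5,1,26] (ℓ=4, even), read p_3/q_3
k=0  a_k=13  p_k/q_k = 13/1
k=1  a_k=1  p_k/q_k = 14/1
k=2  a_k=5  p_k/q_k = 83/6
k=3  a_k=1  p_k/q_k = 97/7
→ (97, 7).  Check: 97²=9409, 192·7²=9408, difference 1.
k=2:  x_2 = 97·97+192·7·7 = 18817,  y_2 = 97·7+7·97 = 1358
k=3:  x_3 = 97·18817+192·7·1358 = 3650401,  y_3 = 97·1358+7·18817 = 263445

97 7
18817 1358
3650401 263445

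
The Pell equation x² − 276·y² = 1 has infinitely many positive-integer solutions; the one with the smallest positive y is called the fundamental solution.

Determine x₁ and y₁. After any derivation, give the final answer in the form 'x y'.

7775 468

√276 = [16; 1,1,1,1,2,2,2,1,1,1,1,32, …], period ℓ=12 (even) → k=11
step 0: (16, 1)  from 16·(1,0) + (0,1)
step 1: (17, 1)  from 1·(16,1) + (1,0)
step 2: (33, 2)  from 1·(17,1) + (16,1)
step 3: (50, 3)  from 1·(33,2) + (17,1)
…
step 5: (216, 13)  from 2·(83,5) + (50,3)
step 6: (515, 31)  from 2·(216,13) + (83,5)
step 7: (1246, 75)  from 2·(515,31) + (216,13)
…
step 9: (3007, 181)  from 1·(1761,106) + (1246,75)
step 10: (4768, 287)  from 1·(3007,181) + (1761,106)
step 11: (7775, 468)  from 1·(4768,287) + (3007,181)
fundamental: x₁=7775, y₁=468  (since 60450625 − 276·219024 = 1)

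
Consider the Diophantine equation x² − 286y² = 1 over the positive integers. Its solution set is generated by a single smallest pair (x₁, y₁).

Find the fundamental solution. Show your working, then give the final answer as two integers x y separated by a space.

561835 33222

√286 → a₀=16, period (1,10,3,3,2,3,3,10,1,32); ℓ=10 even so k=9
k=0  a_k=16  p_k/q_k = 16/1
k=1  a_k=1  p_k/q_k = 17/1
k=2  a_k=10  p_k/q_k = 186/11
…
k=4  a_k=3  p_k/q_k = 1911/113
k=5  a_k=2  p_k/q_k = 4397/260
k=6  a_k=3  p_k/q_k = 15102/893
…
k=8  a_k=10  p_k/q_k = 512132/30283
k=9  a_k=1  p_k/q_k = 561835/33222
fundamental: x₁=561835, y₁=33222  (since 315658567225 − 286·1103701284 = 1)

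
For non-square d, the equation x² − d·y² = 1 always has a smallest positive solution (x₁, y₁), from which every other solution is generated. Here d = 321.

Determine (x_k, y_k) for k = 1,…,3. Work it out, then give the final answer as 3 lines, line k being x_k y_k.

√321 = [17; 1,10,1,34, …], period ℓ=4 (even) → k=3
i=0: a=17 ⇒ p=17, q=1
…
i=2: a=10 ⇒ p=197, q=11
i=3: a=1 ⇒ p=215, q=12
fundamental: x₁=215, y₁=12  (since 46225 − 321·144 = 1)
(x_2, y_2) = (215·215 + 321·12·12, 215·12 + 12·215) = (92449, 5160)
(x_3, y_3) = (215·92449 + 321·12·5160, 215·5160 + 12·92449) = (39752855, 2218788)

215 12
92449 5160
39752855 2218788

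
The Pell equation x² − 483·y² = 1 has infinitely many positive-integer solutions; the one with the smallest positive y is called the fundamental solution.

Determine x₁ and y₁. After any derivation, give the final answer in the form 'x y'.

22 1

d=483: √d = [21; 1,42] (ℓ=2, even), read p_1/q_1
a_0=21:  p_0=21·1+0=21,  q_0=21·0+1=1
a_1=1:  p_1=1·21+1=22,  q_1=1·1+0=1
→ (22, 1).  Check: 22²=484, 483·1²=483, difference 1.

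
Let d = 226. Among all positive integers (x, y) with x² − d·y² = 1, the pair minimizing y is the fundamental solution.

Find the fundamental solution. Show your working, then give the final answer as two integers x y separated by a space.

451 30

√226 → a₀=15, period (30); ℓ=1 odd so k=1
a_0=15:  p_0=15·1+0=15,  q_0=15·0+1=1
a_1=30:  p_1=30·15+1=451,  q_1=30·1+0=30
(x₁, y₁) = (451, 30);  451² − 226·30² = 1 ✓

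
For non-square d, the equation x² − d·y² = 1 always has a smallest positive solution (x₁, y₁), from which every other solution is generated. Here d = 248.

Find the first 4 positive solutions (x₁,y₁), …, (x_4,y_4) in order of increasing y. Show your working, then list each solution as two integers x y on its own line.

63 4
7937 504
999999 63500
125991937 8000496

√248 = [15; 1,2,1,30, …], period ℓ=4 (even) → k=3
k=0  a_k=15  p_k/q_k = 15/1
k=1  a_k=1  p_k/q_k = 16/1
k=2  a_k=2  p_k/q_k = 47/3
k=3  a_k=1  p_k/q_k = 63/4
(x₁, y₁) = (63, 4);  63² − 248·4² = 1 ✓
k=2:  x_2 = 63·63+248·4·4 = 7937,  y_2 = 63·4+4·63 = 504
k=3:  x_3 = 63·7937+248·4·504 = 999999,  y_3 = 63·504+4·7937 = 63500
k=4:  x_4 = 63·999999+248·4·63500 = 125991937,  y_4 = 63·63500+4·999999 = 8000496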